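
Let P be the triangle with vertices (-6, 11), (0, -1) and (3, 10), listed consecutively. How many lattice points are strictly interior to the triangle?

By the shoelace formula, twice the signed area is |((-6)·(-1) − 0·11) + (0·10 − 3·(-1)) + (3·11 − (-6)·10)| = 102, so the area is 51.
Along each edge there are gcd(|Δx|,|Δy|)+1 lattice points, so counting each shared vertex once the boundary has gcd(6,12) + gcd(3,11) + gcd(9,1) = 6+1+1 = 8.
Pick's theorem gives I = A − B/2 + 1 = 51 − 8/2 + 1 = 48.

48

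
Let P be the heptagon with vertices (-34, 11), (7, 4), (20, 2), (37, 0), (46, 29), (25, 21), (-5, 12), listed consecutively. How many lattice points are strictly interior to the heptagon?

856

The shoelace formula gives twice the area as |((-34)·4 − 7·11) + (7·2 − 20·4) + (20·0 − 37·2) + (37·29 − 46·0) + (46·21 − 25·29) + (25·12 − (-5)·21) + ((-5)·11 − (-34)·12)| = 1719, so the area is 1719/2.
The number of boundary lattice points is Σ gcd(|Δx|,|Δy|) = gcd(41,7) + gcd(13,2) + gcd(17,2) + gcd(9,29) + gcd(21,8) + gcd(30,9) + gcd(29,1) = 1+1+1+1+1+3+1 = 9.
Pick's theorem gives I = A − B/2 + 1 = 1719/2 − 9/2 + 1 = 856.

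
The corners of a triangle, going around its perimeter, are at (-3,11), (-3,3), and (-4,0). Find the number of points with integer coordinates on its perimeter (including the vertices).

10

Along each edge there are gcd(|Δx|,|Δy|)+1 lattice points, so counting each shared vertex once the boundary has gcd(0,8) + gcd(1,3) + gcd(1,11) = 8+1+1 = 10.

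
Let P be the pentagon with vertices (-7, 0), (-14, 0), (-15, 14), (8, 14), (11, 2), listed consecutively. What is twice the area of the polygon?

By the shoelace formula, twice the signed area is |[(-7)·0 − (-14)·0] + [(-14)·14 − (-15)·0] + [(-15)·14 − 8·14] + [8·2 − 11·14] + [11·0 − (-7)·2]| = 642, so the area is 321.

642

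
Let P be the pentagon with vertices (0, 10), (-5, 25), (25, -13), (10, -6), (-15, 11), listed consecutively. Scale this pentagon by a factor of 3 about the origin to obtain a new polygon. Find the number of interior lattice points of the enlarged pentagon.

2956

The shoelace formula gives twice the area as |[0·25 − (-5)·10] + [(-5)·(-13) − 25·25] + [25·(-6) − 10·(-13)] + [10·11 − (-15)·(-6)] + [(-15)·10 − 0·11]| = 660, so the area is 330.
Summing gcd(|Δx|,|Δy|) over the edges gives the boundary count: gcd(5,15) + gcd(30,38) + gcd(15,7) + gcd(25,17) + gcd(15,1) = 5+2+1+1+1 = 10.
Scaling by 3 multiplies the area by 3² = 9 (so the new area is 2970) and multiplies the boundary lattice-point count by 3, giving 30.
By Pick's theorem, the interior count of the dilated polygon is 2970 − 30/2 + 1 = 2956.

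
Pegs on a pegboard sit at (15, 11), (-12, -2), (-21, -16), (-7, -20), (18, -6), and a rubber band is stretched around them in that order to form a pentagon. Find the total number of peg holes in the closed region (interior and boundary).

629

The shoelace formula gives twice the area as |[15·(-2) − (-12)·11] + [(-12)·(-16) − (-21)·(-2)] + [(-21)·(-20) − (-7)·(-16)] + [(-7)·(-6) − 18·(-20)] + [18·11 − 15·(-6)]| = 1250, so the area is 625.
Summing gcd(|Δx|,|Δy|) over the edges gives the boundary count: gcd(27,13) + gcd(9,14) + gcd(14,4) + gcd(25,14) + gcd(3,17) = 1+1+2+1+1 = 6.
Pick's theorem gives I = A − B/2 + 1 = 625 − 6/2 + 1 = 623, so the closed region contains I + B = 623 + 6 = 629 lattice points.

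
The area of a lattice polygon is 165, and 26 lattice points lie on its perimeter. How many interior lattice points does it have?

From Pick's theorem, I = A − B/2 + 1 = 165 − 26/2 + 1 = 153.

153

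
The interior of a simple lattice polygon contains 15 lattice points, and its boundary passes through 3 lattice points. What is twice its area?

31

Pick's theorem states A = I + B/2 − 1, so A = 15 + 3/2 − 1 = 31/2.
Hence 2A = 31.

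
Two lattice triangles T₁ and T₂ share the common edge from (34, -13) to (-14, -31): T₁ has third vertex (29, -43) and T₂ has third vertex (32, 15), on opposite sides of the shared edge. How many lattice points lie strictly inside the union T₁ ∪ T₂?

1339

The union is the simple quadrilateral with vertices (34, -13), (29, -43), (-14, -31), (32, 15) in order.
The shoelace formula gives twice the area as |(34·(-43) − 29·(-13)) + (29·(-31) − (-14)·(-43)) + ((-14)·15 − 32·(-31)) + (32·(-13) − 34·15)| = 2730, so the area is 1365.
The number of boundary lattice points is Σ gcd(|Δx|,|Δy|) = gcd(5,30) + gcd(43,12) + gcd(46,46) + gcd(2,28) = 5+1+46+2 = 54.
By Pick's theorem I = A − B/2 + 1 = 1365 − 54/2 + 1 = 1339.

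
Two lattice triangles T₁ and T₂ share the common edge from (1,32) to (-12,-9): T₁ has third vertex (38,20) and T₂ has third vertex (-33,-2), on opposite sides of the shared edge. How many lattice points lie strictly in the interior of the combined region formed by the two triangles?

The union is the simple quadrilateral with vertices (1,32), (38,20), (-12,-9), (-33,-2) in order.
Using the shoelace formula, 2A = |[1·20 − 38·32] + [38·(-9) − (-12)·20] + [(-12)·(-2) − (-33)·(-9)] + [(-33)·32 − 1·(-2)]| = 2625, so the area is 2625/2.
Summing gcd(|Δx|,|Δy|) over the edges gives the boundary count: gcd(37,12) + gcd(50,29) + gcd(21,7) + gcd(34,34) = 1+1+7+34 = 43.
By Pick's theorem I = A − B/2 + 1 = 2625/2 − 43/2 + 1 = 1292.

1292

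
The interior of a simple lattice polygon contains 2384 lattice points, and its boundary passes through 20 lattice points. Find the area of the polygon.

2393

Pick's theorem states A = I + B/2 − 1, so A = 2384 + 20/2 − 1 = 2393.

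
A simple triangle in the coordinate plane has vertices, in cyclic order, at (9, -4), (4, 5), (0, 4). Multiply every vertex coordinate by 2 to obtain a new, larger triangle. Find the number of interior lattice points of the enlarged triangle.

80

By the shoelace formula, twice the signed area is |(9·5 − 4·(-4)) + (4·4 − 0·5) + (0·(-4) − 9·4)| = 41, so the area is 20.5.
The number of boundary lattice points is Σ gcd(|Δx|,|Δy|) = gcd(5,9) + gcd(4,1) + gcd(9,8) = 1+1+1 = 3.
Scaling by 2 multiplies the area by 2² = 4 (so the new area is 82) and multiplies the boundary lattice-point count by 2, giving 6.
By Pick's theorem, the interior count of the dilated polygon is 82 − 6/2 + 1 = 80.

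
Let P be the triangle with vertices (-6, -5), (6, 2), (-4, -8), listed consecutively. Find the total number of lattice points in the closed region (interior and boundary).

By the shoelace formula, twice the signed area is |((-6)·2 − 6·(-5)) + (6·(-8) − (-4)·2) + ((-4)·(-5) − (-6)·(-8))| = 50, so the area is 25.
The number of boundary lattice points is Σ gcd(|Δx|,|Δy|) = gcd(12,7) + gcd(10,10) + gcd(2,3) = 1+10+1 = 12.
Pick's theorem gives I = A − B/2 + 1 = 25 − 12/2 + 1 = 20, so the closed region contains I + B = 20 + 12 = 32 lattice points.

32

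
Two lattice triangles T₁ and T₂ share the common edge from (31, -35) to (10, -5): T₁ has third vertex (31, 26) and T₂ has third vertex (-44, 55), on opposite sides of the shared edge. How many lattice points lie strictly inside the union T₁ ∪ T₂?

780

The union is the simple quadrilateral with vertices (31, -35), (31, 26), (10, -5), (-44, 55) in order.
Using the shoelace formula, 2A = |[31·26 − 31·(-35)] + [31·(-5) − 10·26] + [10·55 − (-44)·(-5)] + [(-44)·(-35) − 31·55]| = 1641, so the area is 1641/2.
The number of boundary lattice points is Σ gcd(|Δx|,|Δy|) = gcd(0,61) + gcd(21,31) + gcd(54,60) + gcd(75,90) = 61+1+6+15 = 83.
By Pick's theorem I = A − B/2 + 1 = 1641/2 − 83/2 + 1 = 780.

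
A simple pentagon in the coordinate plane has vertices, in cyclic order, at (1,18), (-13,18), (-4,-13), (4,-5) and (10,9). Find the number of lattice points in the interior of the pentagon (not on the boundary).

The shoelace formula gives twice the area as |(1·18 − (-13)·18) + ((-13)·(-13) − (-4)·18) + ((-4)·(-5) − 4·(-13)) + (4·9 − 10·(-5)) + (10·18 − 1·9)| = 822, so the area is 411.
Along each edge there are gcd(|Δx|,|Δy|)+1 lattice points, so counting each shared vertex once the boundary has gcd(14,0) + gcd(9,31) + gcd(8,8) + gcd(6,14) + gcd(9,9) = 14+1+8+2+9 = 34.
Pick's theorem gives I = A − B/2 + 1 = 411 − 34/2 + 1 = 395.

395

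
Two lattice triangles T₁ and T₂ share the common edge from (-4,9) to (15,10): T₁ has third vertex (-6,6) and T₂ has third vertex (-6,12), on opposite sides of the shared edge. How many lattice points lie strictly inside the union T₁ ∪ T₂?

56

The union is the simple quadrilateral with vertices (-4,9), (-6,6), (15,10), (-6,12) in order.
By the shoelace formula, twice the signed area is |((-4)·6 − (-6)·9) + ((-6)·10 − 15·6) + (15·12 − (-6)·10) + ((-6)·9 − (-4)·12)| = 114, so the area is 57.
Summing gcd(|Δx|,|Δy|) over the edges gives the boundary count: gcd(2,3) + gcd(21,4) + gcd(21,2) + gcd(2,3) = 1+1+1+1 = 4.
By Pick's theorem I = A − B/2 + 1 = 57 − 4/2 + 1 = 56.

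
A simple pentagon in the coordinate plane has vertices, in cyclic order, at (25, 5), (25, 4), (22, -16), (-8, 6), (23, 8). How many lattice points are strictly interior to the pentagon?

396

The shoelace formula gives twice the area as |[25·4 − 25·5] + [25·(-16) − 22·4] + [22·6 − (-8)·(-16)] + [(-8)·8 − 23·6] + [23·5 − 25·8]| = 796, so the area is 398.
Summing gcd(|Δx|,|Δy|) over the edges gives the boundary count: gcd(0,1) + gcd(3,20) + gcd(30,22) + gcd(31,2) + gcd(2,3) = 1+1+2+1+1 = 6.
By Pick's theorem A = I + B/2 − 1, so I = 398 − 6/2 + 1 = 396.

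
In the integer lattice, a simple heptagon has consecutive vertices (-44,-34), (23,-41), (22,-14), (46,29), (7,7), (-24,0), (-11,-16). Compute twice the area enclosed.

The shoelace formula gives twice the area as |[(-44)·(-41) − 23·(-34)] + [23·(-14) − 22·(-41)] + [22·29 − 46·(-14)] + [46·7 − 7·29] + [7·0 − (-24)·7] + [(-24)·(-16) − (-11)·0] + [(-11)·(-34) − (-44)·(-16)]| = 4789, so the area is 4789/2.

4789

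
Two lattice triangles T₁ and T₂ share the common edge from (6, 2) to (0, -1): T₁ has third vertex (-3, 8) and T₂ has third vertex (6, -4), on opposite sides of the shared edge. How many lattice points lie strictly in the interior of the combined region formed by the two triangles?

43

The union is the simple quadrilateral with vertices (6, 2), (-3, 8), (0, -1), (6, -4) in order.
The shoelace formula gives twice the area as |[6·8 − (-3)·2] + [(-3)·(-1) − 0·8] + [0·(-4) − 6·(-1)] + [6·2 − 6·(-4)]| = 99, so the area is 49.5.
The number of boundary lattice points is Σ gcd(|Δx|,|Δy|) = gcd(9,6) + gcd(3,9) + gcd(6,3) + gcd(0,6) = 3+3+3+6 = 15.
By Pick's theorem I = A − B/2 + 1 = 49.5 − 15/2 + 1 = 43.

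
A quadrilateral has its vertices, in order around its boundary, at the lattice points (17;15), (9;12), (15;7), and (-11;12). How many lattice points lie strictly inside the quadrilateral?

Using the shoelace formula, 2A = |(17·12 − 9·15) + (9·7 − 15·12) + (15·12 − (-11)·7) + ((-11)·15 − 17·12)| = 160, so the area is 80.
Along each edge there are gcd(|Δx|,|Δy|)+1 lattice points, so counting each shared vertex once the boundary has gcd(8,3) + gcd(6,5) + gcd(26,5) + gcd(28,3) = 1+1+1+1 = 4.
By Pick's theorem A = I + B/2 − 1, so I = 80 − 4/2 + 1 = 79.

79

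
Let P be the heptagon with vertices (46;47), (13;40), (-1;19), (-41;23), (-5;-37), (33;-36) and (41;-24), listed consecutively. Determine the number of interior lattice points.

4496

Using the shoelace formula, 2A = |[46·40 − 13·47] + [13·19 − (-1)·40] + [(-1)·23 − (-41)·19] + [(-41)·(-37) − (-5)·23] + [(-5)·(-36) − 33·(-37)] + [33·(-24) − 41·(-36)] + [41·47 − 46·(-24)]| = 9020, so the area is 4510.
Along each edge there are gcd(|Δx|,|Δy|)+1 lattice points, so counting each shared vertex once the boundary has gcd(33,7) + gcd(14,21) + gcd(40,4) + gcd(36,60) + gcd(38,1) + gcd(8,12) + gcd(5,71) = 1+7+4+12+1+4+1 = 30.
By Pick's theorem A = I + B/2 − 1, so I = 4510 − 30/2 + 1 = 4496.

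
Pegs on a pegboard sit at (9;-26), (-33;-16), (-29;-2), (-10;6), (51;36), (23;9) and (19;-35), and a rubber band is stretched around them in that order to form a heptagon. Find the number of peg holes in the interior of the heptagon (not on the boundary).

1887

By the shoelace formula, twice the signed area is |[9·(-16) − (-33)·(-26)] + [(-33)·(-2) − (-29)·(-16)] + [(-29)·6 − (-10)·(-2)] + [(-10)·36 − 51·6] + [51·9 − 23·36] + [23·(-35) − 19·9] + [19·(-26) − 9·(-35)]| = 3784, so the area is 1892.
The number of boundary lattice points is Σ gcd(|Δx|,|Δy|) = gcd(42,10) + gcd(4,14) + gcd(19,8) + gcd(61,30) + gcd(28,27) + gcd(4,44) + gcd(10,9) = 2+2+1+1+1+4+1 = 12.
By Pick's theorem A = I + B/2 − 1, so I = 1892 − 12/2 + 1 = 1887.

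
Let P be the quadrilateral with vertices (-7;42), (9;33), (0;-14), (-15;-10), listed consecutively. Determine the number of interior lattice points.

By the shoelace formula, twice the signed area is |[(-7)·33 − 9·42] + [9·(-14) − 0·33] + [0·(-10) − (-15)·(-14)] + [(-15)·42 − (-7)·(-10)]| = 1645, so the area is 822.5.
Summing gcd(|Δx|,|Δy|) over the edges gives the boundary count: gcd(16,9) + gcd(9,47) + gcd(15,4) + gcd(8,52) = 1+1+1+4 = 7.
By Pick's theorem A = I + B/2 − 1, so I = 822.5 − 7/2 + 1 = 820.

820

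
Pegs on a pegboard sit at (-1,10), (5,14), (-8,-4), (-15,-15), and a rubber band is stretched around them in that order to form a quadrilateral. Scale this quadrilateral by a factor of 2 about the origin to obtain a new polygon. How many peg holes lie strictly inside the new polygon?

150

By the shoelace formula, twice the signed area is |((-1)·14 − 5·10) + (5·(-4) − (-8)·14) + ((-8)·(-15) − (-15)·(-4)) + ((-15)·10 − (-1)·(-15))| = 77, so the area is 38.5.
The number of boundary lattice points is Σ gcd(|Δx|,|Δy|) = gcd(6,4) + gcd(13,18) + gcd(7,11) + gcd(14,25) = 2+1+1+1 = 5.
Scaling by 2 multiplies the area by 2² = 4 (so the new area is 154) and multiplies the boundary lattice-point count by 2, giving 10.
By Pick's theorem, the interior count of the dilated polygon is 154 − 10/2 + 1 = 150.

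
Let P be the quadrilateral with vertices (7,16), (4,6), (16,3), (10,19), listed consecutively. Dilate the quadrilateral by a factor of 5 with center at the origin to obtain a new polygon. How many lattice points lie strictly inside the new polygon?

By the shoelace formula, twice the signed area is |[7·6 − 4·16] + [4·3 − 16·6] + [16·19 − 10·3] + [10·16 − 7·19]| = 195, so the area is 97.5.
The number of boundary lattice points is Σ gcd(|Δx|,|Δy|) = gcd(3,10) + gcd(12,3) + gcd(6,16) + gcd(3,3) = 1+3+2+3 = 9.
Scaling by 5 multiplies the area by 5² = 25 (so the new area is 4875/2) and multiplies the boundary lattice-point count by 5, giving 45.
By Pick's theorem, the interior count of the dilated polygon is 4875/2 − 45/2 + 1 = 2416.

2416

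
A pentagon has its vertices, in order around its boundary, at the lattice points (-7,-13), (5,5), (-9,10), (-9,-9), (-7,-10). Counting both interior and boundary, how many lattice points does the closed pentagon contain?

188

Using the shoelace formula, 2A = |[(-7)·5 − 5·(-13)] + [5·10 − (-9)·5] + [(-9)·(-9) − (-9)·10] + [(-9)·(-10) − (-7)·(-9)] + [(-7)·(-13) − (-7)·(-10)]| = 344, so the area is 172.
Summing gcd(|Δx|,|Δy|) over the edges gives the boundary count: gcd(12,18) + gcd(14,5) + gcd(0,19) + gcd(2,1) + gcd(0,3) = 6+1+19+1+3 = 30.
Pick's theorem gives I = A − B/2 + 1 = 172 − 30/2 + 1 = 158, so the closed region contains I + B = 158 + 30 = 188 lattice points.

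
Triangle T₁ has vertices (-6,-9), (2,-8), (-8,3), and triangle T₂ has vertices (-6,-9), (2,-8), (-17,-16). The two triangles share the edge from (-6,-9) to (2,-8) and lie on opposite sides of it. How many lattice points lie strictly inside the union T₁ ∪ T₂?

The union is the simple quadrilateral with vertices (-6,-9), (-8,3), (2,-8), (-17,-16) in order.
The shoelace formula gives twice the area as |((-6)·3 − (-8)·(-9)) + ((-8)·(-8) − 2·3) + (2·(-16) − (-17)·(-8)) + ((-17)·(-9) − (-6)·(-16))| = 143, so the area is 71.5.
Summing gcd(|Δx|,|Δy|) over the edges gives the boundary count: gcd(2,12) + gcd(10,11) + gcd(19,8) + gcd(11,7) = 2+1+1+1 = 5.
By Pick's theorem I = A − B/2 + 1 = 71.5 − 5/2 + 1 = 70.

70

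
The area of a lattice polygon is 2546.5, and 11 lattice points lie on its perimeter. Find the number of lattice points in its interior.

2542

Pick's theorem A = I + B/2 − 1 rearranges to I = A − B/2 + 1 = 2546.5 − 11/2 + 1 = 2542.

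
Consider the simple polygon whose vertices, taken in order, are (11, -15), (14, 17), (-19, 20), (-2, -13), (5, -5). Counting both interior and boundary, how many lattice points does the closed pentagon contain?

The shoelace formula gives twice the area as |(11·17 − 14·(-15)) + (14·20 − (-19)·17) + ((-19)·(-13) − (-2)·20) + ((-2)·(-5) − 5·(-13)) + (5·(-15) − 11·(-5))| = 1342, so the area is 671.
Along each edge there are gcd(|Δx|,|Δy|)+1 lattice points, so counting each shared vertex once the boundary has gcd(3,32) + gcd(33,3) + gcd(17,33) + gcd(7,8) + gcd(6,10) = 1+3+1+1+2 = 8.
Pick's theorem gives I = A − B/2 + 1 = 671 − 8/2 + 1 = 668, so the closed region contains I + B = 668 + 8 = 676 lattice points.

676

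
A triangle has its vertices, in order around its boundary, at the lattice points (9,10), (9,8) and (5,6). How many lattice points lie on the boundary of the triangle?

8

Along each edge there are gcd(|Δx|,|Δy|)+1 lattice points, so counting each shared vertex once the boundary has gcd(0,2) + gcd(4,2) + gcd(4,4) = 2+2+4 = 8.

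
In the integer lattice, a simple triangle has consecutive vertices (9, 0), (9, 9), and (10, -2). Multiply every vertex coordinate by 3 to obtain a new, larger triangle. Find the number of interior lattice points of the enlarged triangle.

By the shoelace formula, twice the signed area is |[9·9 − 9·0] + [9·(-2) − 10·9] + [10·0 − 9·(-2)]| = 9, so the area is 4.5.
Along each edge there are gcd(|Δx|,|Δy|)+1 lattice points, so counting each shared vertex once the boundary has gcd(0,9) + gcd(1,11) + gcd(1,2) = 9+1+1 = 11.
Scaling by 3 multiplies the area by 3² = 9 (so the new area is 81/2) and multiplies the boundary lattice-point count by 3, giving 33.
By Pick's theorem, the interior count of the dilated polygon is 81/2 − 33/2 + 1 = 25.

25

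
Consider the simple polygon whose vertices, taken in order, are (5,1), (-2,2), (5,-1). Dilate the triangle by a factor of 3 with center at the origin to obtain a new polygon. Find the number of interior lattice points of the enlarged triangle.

By the shoelace formula, twice the signed area is |[5·2 − (-2)·1] + [(-2)·(-1) − 5·2] + [5·1 − 5·(-1)]| = 14, so the area is 7.
Summing gcd(|Δx|,|Δy|) over the edges gives the boundary count: gcd(7,1) + gcd(7,3) + gcd(0,2) = 1+1+2 = 4.
Scaling by 3 multiplies the area by 3² = 9 (so the new area is 63) and multiplies the boundary lattice-point count by 3, giving 12.
By Pick's theorem, the interior count of the dilated polygon is 63 − 12/2 + 1 = 58.

58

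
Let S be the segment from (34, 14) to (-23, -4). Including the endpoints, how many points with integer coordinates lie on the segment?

4

The number of lattice points on a segment between lattice points is gcd(|Δx|,|Δy|) + 1 = gcd(57,18) + 1 = 3 + 1 = 4.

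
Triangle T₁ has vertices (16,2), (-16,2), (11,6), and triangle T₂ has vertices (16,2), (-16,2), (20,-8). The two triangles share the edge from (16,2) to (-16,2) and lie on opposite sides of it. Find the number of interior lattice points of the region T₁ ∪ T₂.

222

The union is the simple quadrilateral with vertices (16,2), (11,6), (-16,2), (20,-8) in order.
By the shoelace formula, twice the signed area is |(16·6 − 11·2) + (11·2 − (-16)·6) + ((-16)·(-8) − 20·2) + (20·2 − 16·(-8))| = 448, so the area is 224.
Summing gcd(|Δx|,|Δy|) over the edges gives the boundary count: gcd(5,4) + gcd(27,4) + gcd(36,10) + gcd(4,10) = 1+1+2+2 = 6.
By Pick's theorem I = A − B/2 + 1 = 224 − 6/2 + 1 = 222.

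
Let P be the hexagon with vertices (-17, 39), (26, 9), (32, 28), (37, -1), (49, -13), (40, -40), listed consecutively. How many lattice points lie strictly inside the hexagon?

1382

By the shoelace formula, twice the signed area is |[(-17)·9 − 26·39] + [26·28 − 32·9] + [32·(-1) − 37·28] + [37·(-13) − 49·(-1)] + [49·(-40) − 40·(-13)] + [40·39 − (-17)·(-40)]| = 2787, so the area is 1393.5.
The number of boundary lattice points is Σ gcd(|Δx|,|Δy|) = gcd(43,30) + gcd(6,19) + gcd(5,29) + gcd(12,12) + gcd(9,27) + gcd(57,79) = 1+1+1+12+9+1 = 25.
By Pick's theorem A = I + B/2 − 1, so I = 1393.5 − 25/2 + 1 = 1382.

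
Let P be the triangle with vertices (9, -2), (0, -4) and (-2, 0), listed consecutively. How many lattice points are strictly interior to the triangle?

By the shoelace formula, twice the signed area is |(9·(-4) − 0·(-2)) + (0·0 − (-2)·(-4)) + ((-2)·(-2) − 9·0)| = 40, so the area is 20.
The number of boundary lattice points is Σ gcd(|Δx|,|Δy|) = gcd(9,2) + gcd(2,4) + gcd(11,2) = 1+2+1 = 4.
Pick's theorem gives I = A − B/2 + 1 = 20 − 4/2 + 1 = 19.

19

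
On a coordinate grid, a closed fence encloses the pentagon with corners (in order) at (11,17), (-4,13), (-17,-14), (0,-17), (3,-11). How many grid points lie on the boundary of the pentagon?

10

Summing gcd(|Δx|,|Δy|) over the edges gives the boundary count: gcd(15,4) + gcd(13,27) + gcd(17,3) + gcd(3,6) + gcd(8,28) = 1+1+1+3+4 = 10.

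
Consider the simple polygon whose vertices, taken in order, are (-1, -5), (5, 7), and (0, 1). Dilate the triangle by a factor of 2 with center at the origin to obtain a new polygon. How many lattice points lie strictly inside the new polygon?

41

Using the shoelace formula, 2A = |[(-1)·7 − 5·(-5)] + [5·1 − 0·7] + [0·(-5) − (-1)·1]| = 24, so the area is 12.
Along each edge there are gcd(|Δx|,|Δy|)+1 lattice points, so counting each shared vertex once the boundary has gcd(6,12) + gcd(5,6) + gcd(1,6) = 6+1+1 = 8.
Scaling by 2 multiplies the area by 2² = 4 (so the new area is 48) and multiplies the boundary lattice-point count by 2, giving 16.
By Pick's theorem, the interior count of the dilated polygon is 48 − 16/2 + 1 = 41.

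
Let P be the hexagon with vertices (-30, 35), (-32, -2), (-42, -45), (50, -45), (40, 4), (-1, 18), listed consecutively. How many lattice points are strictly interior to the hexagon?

The shoelace formula gives twice the area as |((-30)·(-2) − (-32)·35) + ((-32)·(-45) − (-42)·(-2)) + ((-42)·(-45) − 50·(-45)) + (50·4 − 40·(-45)) + (40·18 − (-1)·4) + ((-1)·35 − (-30)·18)| = 9905, so the area is 9905/2.
Summing gcd(|Δx|,|Δy|) over the edges gives the boundary count: gcd(2,37) + gcd(10,43) + gcd(92,0) + gcd(10,49) + gcd(41,14) + gcd(29,17) = 1+1+92+1+1+1 = 97.
By Pick's theorem A = I + B/2 − 1, so I = 9905/2 − 97/2 + 1 = 4905.

4905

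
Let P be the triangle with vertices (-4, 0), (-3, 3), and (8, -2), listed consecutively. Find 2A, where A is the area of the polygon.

38

By the shoelace formula, twice the signed area is |((-4)·3 − (-3)·0) + ((-3)·(-2) − 8·3) + (8·0 − (-4)·(-2))| = 38, so the area is 19.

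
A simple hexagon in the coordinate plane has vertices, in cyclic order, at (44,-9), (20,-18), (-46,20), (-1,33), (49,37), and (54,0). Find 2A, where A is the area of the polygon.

6676

The shoelace formula gives twice the area as |(44·(-18) − 20·(-9)) + (20·20 − (-46)·(-18)) + ((-46)·33 − (-1)·20) + ((-1)·37 − 49·33) + (49·0 − 54·37) + (54·(-9) − 44·0)| = 6676, so the area is 3338.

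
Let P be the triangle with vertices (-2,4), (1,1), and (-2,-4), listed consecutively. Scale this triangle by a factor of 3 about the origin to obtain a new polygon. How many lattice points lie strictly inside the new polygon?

91

By the shoelace formula, twice the signed area is |((-2)·1 − 1·4) + (1·(-4) − (-2)·1) + ((-2)·4 − (-2)·(-4))| = 24, so the area is 12.
The number of boundary lattice points is Σ gcd(|Δx|,|Δy|) = gcd(3,3) + gcd(3,5) + gcd(0,8) = 3+1+8 = 12.
Scaling by 3 multiplies the area by 3² = 9 (so the new area is 108) and multiplies the boundary lattice-point count by 3, giving 36.
By Pick's theorem, the interior count of the dilated polygon is 108 − 36/2 + 1 = 91.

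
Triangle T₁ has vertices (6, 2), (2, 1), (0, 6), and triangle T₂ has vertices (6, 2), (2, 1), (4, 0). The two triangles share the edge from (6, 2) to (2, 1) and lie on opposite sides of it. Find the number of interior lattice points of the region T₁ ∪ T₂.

The union is the simple quadrilateral with vertices (6, 2), (0, 6), (2, 1), (4, 0) in order.
By the shoelace formula, twice the signed area is |(6·6 − 0·2) + (0·1 − 2·6) + (2·0 − 4·1) + (4·2 − 6·0)| = 28, so the area is 14.
The number of boundary lattice points is Σ gcd(|Δx|,|Δy|) = gcd(6,4) + gcd(2,5) + gcd(2,1) + gcd(2,2) = 2+1+1+2 = 6.
By Pick's theorem I = A − B/2 + 1 = 14 − 6/2 + 1 = 12.

12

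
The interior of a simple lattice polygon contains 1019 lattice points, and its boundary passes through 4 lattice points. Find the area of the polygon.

1020

Pick's theorem states A = I + B/2 − 1, so A = 1019 + 4/2 − 1 = 1020.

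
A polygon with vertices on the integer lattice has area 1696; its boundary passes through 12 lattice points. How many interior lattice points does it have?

Pick's theorem A = I + B/2 − 1 rearranges to I = A − B/2 + 1 = 1696 − 12/2 + 1 = 1691.

1691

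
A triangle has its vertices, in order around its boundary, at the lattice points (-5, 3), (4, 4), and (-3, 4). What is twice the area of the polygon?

7

By the shoelace formula, twice the signed area is |((-5)·4 − 4·3) + (4·4 − (-3)·4) + ((-3)·3 − (-5)·4)| = 7, so the area is 3.5.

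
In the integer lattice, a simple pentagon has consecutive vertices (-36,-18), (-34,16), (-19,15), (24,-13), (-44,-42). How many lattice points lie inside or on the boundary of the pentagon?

By the shoelace formula, twice the signed area is |((-36)·16 − (-34)·(-18)) + ((-34)·15 − (-19)·16) + ((-19)·(-13) − 24·15) + (24·(-42) − (-44)·(-13)) + ((-44)·(-18) − (-36)·(-42))| = 3807, so the area is 1903.5.
Along each edge there are gcd(|Δx|,|Δy|)+1 lattice points, so counting each shared vertex once the boundary has gcd(2,34) + gcd(15,1) + gcd(43,28) + gcd(68,29) + gcd(8,24) = 2+1+1+1+8 = 13.
Pick's theorem gives I = A − B/2 + 1 = 1903.5 − 13/2 + 1 = 1898, so the closed region contains I + B = 1898 + 13 = 1911 lattice points.

1911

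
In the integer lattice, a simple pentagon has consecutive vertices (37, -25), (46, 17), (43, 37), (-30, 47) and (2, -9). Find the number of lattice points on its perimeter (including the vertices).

Summing gcd(|Δx|,|Δy|) over the edges gives the boundary count: gcd(9,42) + gcd(3,20) + gcd(73,10) + gcd(32,56) + gcd(35,16) = 3+1+1+8+1 = 14.

14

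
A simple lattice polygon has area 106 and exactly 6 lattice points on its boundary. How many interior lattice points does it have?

104

Pick's theorem A = I + B/2 − 1 rearranges to I = A − B/2 + 1 = 106 − 6/2 + 1 = 104.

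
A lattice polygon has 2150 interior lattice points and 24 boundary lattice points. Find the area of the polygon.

By Pick's theorem, A = I + B/2 − 1 = 2150 + 24/2 − 1 = 2161.

2161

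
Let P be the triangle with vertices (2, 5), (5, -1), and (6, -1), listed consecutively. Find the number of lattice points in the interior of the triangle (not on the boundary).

The shoelace formula gives twice the area as |[2·(-1) − 5·5] + [5·(-1) − 6·(-1)] + [6·5 − 2·(-1)]| = 6, so the area is 3.
Along each edge there are gcd(|Δx|,|Δy|)+1 lattice points, so counting each shared vertex once the boundary has gcd(3,6) + gcd(1,0) + gcd(4,6) = 3+1+2 = 6.
Pick's theorem gives I = A − B/2 + 1 = 3 − 6/2 + 1 = 1.

1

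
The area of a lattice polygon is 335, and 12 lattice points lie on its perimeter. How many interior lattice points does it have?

330

From Pick's theorem, I = A − B/2 + 1 = 335 − 12/2 + 1 = 330.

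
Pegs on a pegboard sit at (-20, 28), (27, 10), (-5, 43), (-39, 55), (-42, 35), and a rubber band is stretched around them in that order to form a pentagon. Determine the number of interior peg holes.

Using the shoelace formula, 2A = |((-20)·10 − 27·28) + (27·43 − (-5)·10) + ((-5)·55 − (-39)·43) + ((-39)·35 − (-42)·55) + ((-42)·28 − (-20)·35)| = 2126, so the area is 1063.
Summing gcd(|Δx|,|Δy|) over the edges gives the boundary count: gcd(47,18) + gcd(32,33) + gcd(34,12) + gcd(3,20) + gcd(22,7) = 1+1+2+1+1 = 6.
Pick's theorem gives I = A − B/2 + 1 = 1063 − 6/2 + 1 = 1061.

1061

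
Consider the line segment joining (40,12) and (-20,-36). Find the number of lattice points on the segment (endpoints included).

The number of lattice points on a segment between lattice points is gcd(|Δx|,|Δy|) + 1 = gcd(60,48) + 1 = 12 + 1 = 13.

13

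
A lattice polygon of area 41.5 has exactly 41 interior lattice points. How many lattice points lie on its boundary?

Pick's theorem gives A = I + B/2 − 1, so B = 2(A − I + 1) = 2(41.5 − 41 + 1) = 3.

3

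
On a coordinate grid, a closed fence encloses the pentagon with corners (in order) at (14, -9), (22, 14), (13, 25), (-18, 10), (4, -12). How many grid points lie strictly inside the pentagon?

813

The shoelace formula gives twice the area as |(14·14 − 22·(-9)) + (22·25 − 13·14) + (13·10 − (-18)·25) + ((-18)·(-12) − 4·10) + (4·(-9) − 14·(-12))| = 1650, so the area is 825.
Along each edge there are gcd(|Δx|,|Δy|)+1 lattice points, so counting each shared vertex once the boundary has gcd(8,23) + gcd(9,11) + gcd(31,15) + gcd(22,22) + gcd(10,3) = 1+1+1+22+1 = 26.
By Pick's theorem A = I + B/2 − 1, so I = 825 − 26/2 + 1 = 813.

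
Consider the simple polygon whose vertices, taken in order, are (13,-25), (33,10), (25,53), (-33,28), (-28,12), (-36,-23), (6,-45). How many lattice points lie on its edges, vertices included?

Along each edge there are gcd(|Δx|,|Δy|)+1 lattice points, so counting each shared vertex once the boundary has gcd(20,35) + gcd(8,43) + gcd(58,25) + gcd(5,16) + gcd(8,35) + gcd(42,22) + gcd(7,20) = 5+1+1+1+1+2+1 = 12.

12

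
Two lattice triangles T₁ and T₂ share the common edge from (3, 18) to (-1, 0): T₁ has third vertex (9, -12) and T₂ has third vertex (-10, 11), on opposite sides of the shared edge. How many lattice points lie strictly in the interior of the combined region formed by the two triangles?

The union is the simple quadrilateral with vertices (3, 18), (9, -12), (-1, 0), (-10, 11) in order.
The shoelace formula gives twice the area as |(3·(-12) − 9·18) + (9·0 − (-1)·(-12)) + ((-1)·11 − (-10)·0) + ((-10)·18 − 3·11)| = 434, so the area is 217.
Summing gcd(|Δx|,|Δy|) over the edges gives the boundary count: gcd(6,30) + gcd(10,12) + gcd(9,11) + gcd(13,7) = 6+2+1+1 = 10.
By Pick's theorem I = A − B/2 + 1 = 217 − 10/2 + 1 = 213.

213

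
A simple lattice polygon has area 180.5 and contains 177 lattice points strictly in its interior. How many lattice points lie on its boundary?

Pick's theorem gives A = I + B/2 − 1, so B = 2(A − I + 1) = 2(180.5 − 177 + 1) = 9.

9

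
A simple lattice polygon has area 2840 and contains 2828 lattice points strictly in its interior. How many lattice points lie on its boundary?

Pick's theorem gives A = I + B/2 − 1, so B = 2(A − I + 1) = 2(2840 − 2828 + 1) = 26.

26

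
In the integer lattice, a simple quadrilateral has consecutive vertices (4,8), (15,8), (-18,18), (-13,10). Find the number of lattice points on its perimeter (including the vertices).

Summing gcd(|Δx|,|Δy|) over the edges gives the boundary count: gcd(11,0) + gcd(33,10) + gcd(5,8) + gcd(17,2) = 11+1+1+1 = 14.

14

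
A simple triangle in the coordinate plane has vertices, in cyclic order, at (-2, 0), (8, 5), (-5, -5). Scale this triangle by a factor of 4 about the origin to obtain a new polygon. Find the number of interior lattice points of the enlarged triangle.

267

By the shoelace formula, twice the signed area is |[(-2)·5 − 8·0] + [8·(-5) − (-5)·5] + [(-5)·0 − (-2)·(-5)]| = 35, so the area is 35/2.
Summing gcd(|Δx|,|Δy|) over the edges gives the boundary count: gcd(10,5) + gcd(13,10) + gcd(3,5) = 5+1+1 = 7.
Scaling by 4 multiplies the area by 4² = 16 (so the new area is 280) and multiplies the boundary lattice-point count by 4, giving 28.
By Pick's theorem, the interior count of the dilated polygon is 280 − 28/2 + 1 = 267.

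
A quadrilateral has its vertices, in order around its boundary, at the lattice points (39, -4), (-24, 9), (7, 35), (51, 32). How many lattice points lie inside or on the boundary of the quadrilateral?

1839

Using the shoelace formula, 2A = |[39·9 − (-24)·(-4)] + [(-24)·35 − 7·9] + [7·32 − 51·35] + [51·(-4) − 39·32]| = 3661, so the area is 3661/2.
The number of boundary lattice points is Σ gcd(|Δx|,|Δy|) = gcd(63,13) + gcd(31,26) + gcd(44,3) + gcd(12,36) = 1+1+1+12 = 15.
Pick's theorem gives I = A − B/2 + 1 = 3661/2 − 15/2 + 1 = 1824, so the closed region contains I + B = 1824 + 15 = 1839 lattice points.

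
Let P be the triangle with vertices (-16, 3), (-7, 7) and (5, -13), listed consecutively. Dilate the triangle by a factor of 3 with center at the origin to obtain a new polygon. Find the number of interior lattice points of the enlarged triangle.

By the shoelace formula, twice the signed area is |[(-16)·7 − (-7)·3] + [(-7)·(-13) − 5·7] + [5·3 − (-16)·(-13)]| = 228, so the area is 114.
Summing gcd(|Δx|,|Δy|) over the edges gives the boundary count: gcd(9,4) + gcd(12,20) + gcd(21,16) = 1+4+1 = 6.
Scaling by 3 multiplies the area by 3² = 9 (so the new area is 1026) and multiplies the boundary lattice-point count by 3, giving 18.
By Pick's theorem, the interior count of the dilated polygon is 1026 − 18/2 + 1 = 1018.

1018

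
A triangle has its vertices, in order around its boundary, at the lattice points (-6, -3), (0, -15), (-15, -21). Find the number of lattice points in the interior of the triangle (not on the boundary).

The shoelace formula gives twice the area as |((-6)·(-15) − 0·(-3)) + (0·(-21) − (-15)·(-15)) + ((-15)·(-3) − (-6)·(-21))| = 216, so the area is 108.
Summing gcd(|Δx|,|Δy|) over the edges gives the boundary count: gcd(6,12) + gcd(15,6) + gcd(9,18) = 6+3+9 = 18.
By Pick's theorem A = I + B/2 − 1, so I = 108 − 18/2 + 1 = 100.

100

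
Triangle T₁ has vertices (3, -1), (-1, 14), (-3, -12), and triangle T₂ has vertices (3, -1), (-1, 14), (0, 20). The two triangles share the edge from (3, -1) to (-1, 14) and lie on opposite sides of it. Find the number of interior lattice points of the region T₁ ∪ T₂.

84

The union is the simple quadrilateral with vertices (3, -1), (-3, -12), (-1, 14), (0, 20) in order.
The shoelace formula gives twice the area as |(3·(-12) − (-3)·(-1)) + ((-3)·14 − (-1)·(-12)) + ((-1)·20 − 0·14) + (0·(-1) − 3·20)| = 173, so the area is 173/2.
The number of boundary lattice points is Σ gcd(|Δx|,|Δy|) = gcd(6,11) + gcd(2,26) + gcd(1,6) + gcd(3,21) = 1+2+1+3 = 7.
By Pick's theorem I = A − B/2 + 1 = 173/2 − 7/2 + 1 = 84.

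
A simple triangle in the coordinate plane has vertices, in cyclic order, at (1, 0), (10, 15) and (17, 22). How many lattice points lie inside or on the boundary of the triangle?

28

The shoelace formula gives twice the area as |(1·15 − 10·0) + (10·22 − 17·15) + (17·0 − 1·22)| = 42, so the area is 21.
Along each edge there are gcd(|Δx|,|Δy|)+1 lattice points, so counting each shared vertex once the boundary has gcd(9,15) + gcd(7,7) + gcd(16,22) = 3+7+2 = 12.
Pick's theorem gives I = A − B/2 + 1 = 21 − 12/2 + 1 = 16, so the closed region contains I + B = 16 + 12 = 28 lattice points.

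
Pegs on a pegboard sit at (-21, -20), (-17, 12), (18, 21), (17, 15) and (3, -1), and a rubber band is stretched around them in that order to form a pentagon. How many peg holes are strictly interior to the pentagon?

By the shoelace formula, twice the signed area is |[(-21)·12 − (-17)·(-20)] + [(-17)·21 − 18·12] + [18·15 − 17·21] + [17·(-1) − 3·15] + [3·(-20) − (-21)·(-1)]| = 1395, so the area is 697.5.
The number of boundary lattice points is Σ gcd(|Δx|,|Δy|) = gcd(4,32) + gcd(35,9) + gcd(1,6) + gcd(14,16) + gcd(24,19) = 4+1+1+2+1 = 9.
By Pick's theorem A = I + B/2 − 1, so I = 697.5 − 9/2 + 1 = 694.

694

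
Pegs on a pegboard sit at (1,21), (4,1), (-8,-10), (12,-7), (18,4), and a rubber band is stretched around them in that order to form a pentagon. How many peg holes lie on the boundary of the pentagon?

21

Along each edge there are gcd(|Δx|,|Δy|)+1 lattice points, so counting each shared vertex once the boundary has gcd(3,20) + gcd(12,11) + gcd(20,3) + gcd(6,11) + gcd(17,17) = 1+1+1+1+17 = 21.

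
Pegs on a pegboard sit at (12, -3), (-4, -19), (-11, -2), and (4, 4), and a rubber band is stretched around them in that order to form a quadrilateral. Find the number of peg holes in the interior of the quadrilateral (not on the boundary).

259

Using the shoelace formula, 2A = |(12·(-19) − (-4)·(-3)) + ((-4)·(-2) − (-11)·(-19)) + ((-11)·4 − 4·(-2)) + (4·(-3) − 12·4)| = 537, so the area is 268.5.
The number of boundary lattice points is Σ gcd(|Δx|,|Δy|) = gcd(16,16) + gcd(7,17) + gcd(15,6) + gcd(8,7) = 16+1+3+1 = 21.
By Pick's theorem A = I + B/2 − 1, so I = 268.5 − 21/2 + 1 = 259.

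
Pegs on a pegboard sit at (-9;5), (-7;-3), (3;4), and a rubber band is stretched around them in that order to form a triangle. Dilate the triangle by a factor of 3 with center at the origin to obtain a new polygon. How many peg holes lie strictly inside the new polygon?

418

The shoelace formula gives twice the area as |((-9)·(-3) − (-7)·5) + ((-7)·4 − 3·(-3)) + (3·5 − (-9)·4)| = 94, so the area is 47.
Along each edge there are gcd(|Δx|,|Δy|)+1 lattice points, so counting each shared vertex once the boundary has gcd(2,8) + gcd(10,7) + gcd(12,1) = 2+1+1 = 4.
Scaling by 3 multiplies the area by 3² = 9 (so the new area is 423) and multiplies the boundary lattice-point count by 3, giving 12.
By Pick's theorem, the interior count of the dilated polygon is 423 − 12/2 + 1 = 418.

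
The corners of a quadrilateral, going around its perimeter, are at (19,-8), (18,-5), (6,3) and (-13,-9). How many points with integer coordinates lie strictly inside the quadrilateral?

Using the shoelace formula, 2A = |(19·(-5) − 18·(-8)) + (18·3 − 6·(-5)) + (6·(-9) − (-13)·3) + ((-13)·(-8) − 19·(-9))| = 393, so the area is 393/2.
Summing gcd(|Δx|,|Δy|) over the edges gives the boundary count: gcd(1,3) + gcd(12,8) + gcd(19,12) + gcd(32,1) = 1+4+1+1 = 7.
By Pick's theorem A = I + B/2 − 1, so I = 393/2 − 7/2 + 1 = 194.

194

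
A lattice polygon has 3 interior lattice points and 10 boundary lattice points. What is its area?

7

Pick's theorem states A = I + B/2 − 1, so A = 3 + 10/2 − 1 = 7.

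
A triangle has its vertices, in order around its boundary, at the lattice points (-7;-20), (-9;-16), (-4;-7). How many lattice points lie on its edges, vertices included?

4

Summing gcd(|Δx|,|Δy|) over the edges gives the boundary count: gcd(2,4) + gcd(5,9) + gcd(3,13) = 2+1+1 = 4.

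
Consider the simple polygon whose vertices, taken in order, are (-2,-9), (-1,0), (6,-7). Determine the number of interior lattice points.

The shoelace formula gives twice the area as |[(-2)·0 − (-1)·(-9)] + [(-1)·(-7) − 6·0] + [6·(-9) − (-2)·(-7)]| = 70, so the area is 35.
Along each edge there are gcd(|Δx|,|Δy|)+1 lattice points, so counting each shared vertex once the boundary has gcd(1,9) + gcd(7,7) + gcd(8,2) = 1+7+2 = 10.
Pick's theorem gives I = A − B/2 + 1 = 35 − 10/2 + 1 = 31.

31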